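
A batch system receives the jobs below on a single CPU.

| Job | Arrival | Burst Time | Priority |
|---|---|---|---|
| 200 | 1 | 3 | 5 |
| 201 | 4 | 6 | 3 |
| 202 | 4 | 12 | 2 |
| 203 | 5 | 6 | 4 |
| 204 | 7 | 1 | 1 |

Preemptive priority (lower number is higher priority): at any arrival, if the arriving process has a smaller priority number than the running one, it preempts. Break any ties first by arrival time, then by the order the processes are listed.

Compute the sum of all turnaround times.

60

Schedule: | idle 0-1 | 200 1-4 | 202 4-7 | 204 7-8 | 202 8-17 | 201 17-23 | 203 23-29 |
Completion: 200=4  201=23  202=17  203=29  204=8
Turnaround = completion − arrival: 200=3, 201=19, 202=13, 203=24, 204=1
Total turnaround = 3 + 19 + 13 + 24 + 1 = 60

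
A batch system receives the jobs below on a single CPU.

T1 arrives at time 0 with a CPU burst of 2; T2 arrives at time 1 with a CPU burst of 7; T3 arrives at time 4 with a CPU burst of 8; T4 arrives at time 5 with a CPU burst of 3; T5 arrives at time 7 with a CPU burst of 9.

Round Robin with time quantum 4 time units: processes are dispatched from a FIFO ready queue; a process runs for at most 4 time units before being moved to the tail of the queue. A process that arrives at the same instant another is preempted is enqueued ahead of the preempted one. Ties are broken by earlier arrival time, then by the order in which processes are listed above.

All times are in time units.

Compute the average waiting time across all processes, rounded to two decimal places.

Schedule: | T1 0-2 | T2 2-6 | T3 6-10 | T4 10-13 | T2 13-16 | T5 16-20 | T3 20-24 | T5 24-29 |
Completion: T1=2  T2=16  T3=24  T4=13  T5=29
Turnaround (C−A): T1=2  T2=15  T3=20  T4=8  T5=22
Waiting times: T1=0, T2=8, T3=12, T4=5, T5=13
Average waiting = (0+8+12+5+13) / 5 = 38/5 = 7.60

7.60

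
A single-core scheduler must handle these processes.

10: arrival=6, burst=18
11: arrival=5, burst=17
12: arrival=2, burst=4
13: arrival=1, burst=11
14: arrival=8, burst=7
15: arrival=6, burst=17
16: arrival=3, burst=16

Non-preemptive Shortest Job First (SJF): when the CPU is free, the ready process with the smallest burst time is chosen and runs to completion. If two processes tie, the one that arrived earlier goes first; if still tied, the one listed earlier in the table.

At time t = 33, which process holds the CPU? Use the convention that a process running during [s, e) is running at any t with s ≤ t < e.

Gantt: | idle 0-1 | 13 1-12 | 12 12-16 | 14 16-23 | 16 23-39 | 11 39-56 | 15 56-73 | 10 73-91 |
Completion: 10=91  11=56  12=16  13=12  14=23  15=73  16=39
Turnaround (C−A): 10=85  11=51  12=14  13=11  14=15  15=67  16=36

16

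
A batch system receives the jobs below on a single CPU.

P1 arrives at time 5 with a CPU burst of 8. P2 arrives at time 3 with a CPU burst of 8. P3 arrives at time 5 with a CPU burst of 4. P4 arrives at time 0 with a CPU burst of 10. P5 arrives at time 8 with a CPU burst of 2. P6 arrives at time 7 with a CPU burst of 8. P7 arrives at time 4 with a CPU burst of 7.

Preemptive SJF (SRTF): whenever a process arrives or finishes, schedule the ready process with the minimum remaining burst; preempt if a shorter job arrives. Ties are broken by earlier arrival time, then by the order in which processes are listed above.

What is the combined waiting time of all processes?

Schedule: | P4 0-5 | P3 5-9 | P5 9-11 | P4 11-16 | P7 16-23 | P2 23-31 | P1 31-39 | P6 39-47 |
Completion: P1=39  P2=31  P3=9  P4=16  P5=11  P6=47  P7=23
Waiting = turnaround − burst: P1=26, P2=20, P3=0, P4=6, P5=1, P6=32, P7=12
Total waiting = 26 + 20 + 0 + 6 + 1 + 32 + 12 = 97

97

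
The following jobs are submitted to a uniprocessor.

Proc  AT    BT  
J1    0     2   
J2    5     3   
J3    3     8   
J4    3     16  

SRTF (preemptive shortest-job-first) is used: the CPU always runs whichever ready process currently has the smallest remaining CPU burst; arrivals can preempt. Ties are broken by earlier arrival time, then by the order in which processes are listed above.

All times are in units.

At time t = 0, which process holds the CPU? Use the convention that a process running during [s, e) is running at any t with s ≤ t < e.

J1

Timeline: | J1 0-2 | idle 2-3 | J3 3-5 | J2 5-8 | J3 8-14 | J4 14-30 |
Completion: J1=2  J2=8  J3=14  J4=30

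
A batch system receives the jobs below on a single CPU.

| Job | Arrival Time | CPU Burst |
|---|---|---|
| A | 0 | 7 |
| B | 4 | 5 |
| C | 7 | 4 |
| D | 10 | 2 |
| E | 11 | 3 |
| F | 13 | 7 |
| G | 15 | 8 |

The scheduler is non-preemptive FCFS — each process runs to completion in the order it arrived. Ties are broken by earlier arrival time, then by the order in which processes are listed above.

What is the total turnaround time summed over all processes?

78

Gantt: | A 0-7 | B 7-12 | C 12-16 | D 16-18 | E 18-21 | F 21-28 | G 28-36 |
Completion: A=7  B=12  C=16  D=18  E=21  F=28  G=36
Turnaround (C−A): A=7  B=8  C=9  D=8  E=10  F=15  G=21
Turnaround = completion − arrival: A=7, B=8, C=9, D=8, E=10, F=15, G=21
Total turnaround = 7 + 8 + 9 + 8 + 10 + 15 + 21 = 78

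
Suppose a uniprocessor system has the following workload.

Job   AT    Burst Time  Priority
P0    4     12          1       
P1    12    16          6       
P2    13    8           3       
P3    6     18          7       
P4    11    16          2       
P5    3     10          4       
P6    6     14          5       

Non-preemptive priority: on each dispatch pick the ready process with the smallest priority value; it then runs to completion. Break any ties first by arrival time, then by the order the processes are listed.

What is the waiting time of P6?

Schedule: | idle 0-3 | P5 3-13 | P0 13-25 | P4 25-41 | P2 41-49 | P6 49-63 | P1 63-79 | P3 79-97 |
Completion: P0=25  P1=79  P2=49  P3=97  P4=41  P5=13  P6=63
Waiting(P6) = turnaround − burst = 57 − 14 = 43

43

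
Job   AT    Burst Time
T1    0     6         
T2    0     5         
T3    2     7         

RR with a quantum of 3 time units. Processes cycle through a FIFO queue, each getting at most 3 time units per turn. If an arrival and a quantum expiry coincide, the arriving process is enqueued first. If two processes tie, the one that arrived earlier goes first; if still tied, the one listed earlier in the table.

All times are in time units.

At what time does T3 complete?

18

Schedule: | T1 0-3 | T2 3-6 | T3 6-9 | T1 9-12 | T2 12-14 | T3 14-18 |
Completion: T1=12  T2=14  T3=18
Turnaround (C−A): T1=12  T2=14  T3=16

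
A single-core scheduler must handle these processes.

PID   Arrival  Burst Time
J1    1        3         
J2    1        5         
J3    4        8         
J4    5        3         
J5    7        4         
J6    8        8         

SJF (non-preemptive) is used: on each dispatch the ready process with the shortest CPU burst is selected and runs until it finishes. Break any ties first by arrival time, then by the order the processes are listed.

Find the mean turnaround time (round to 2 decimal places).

11.83

Gantt: | idle 0-1 | J1 1-4 | J2 4-9 | J4 9-12 | J5 12-16 | J3 16-24 | J6 24-32 |
Completion: J1=4  J2=9  J3=24  J4=12  J5=16  J6=32
Turnaround (C−A): J1=3  J2=8  J3=20  J4=7  J5=9  J6=24
Turnaround times: J1=3, J2=8, J3=20, J4=7, J5=9, J6=24
Average turnaround = (3+8+20+7+9+24) / 6 = 71/6 = 11.83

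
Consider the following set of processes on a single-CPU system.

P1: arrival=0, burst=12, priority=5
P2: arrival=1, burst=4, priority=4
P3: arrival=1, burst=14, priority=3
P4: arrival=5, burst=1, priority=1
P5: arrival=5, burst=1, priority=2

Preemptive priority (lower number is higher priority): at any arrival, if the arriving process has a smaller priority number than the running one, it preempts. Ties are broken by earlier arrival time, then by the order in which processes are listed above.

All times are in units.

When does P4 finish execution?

Timeline: | P1 0-1 | P3 1-5 | P4 5-6 | P5 6-7 | P3 7-17 | P2 17-21 | P1 21-32 |
Completion: P1=32  P2=21  P3=17  P4=6  P5=7

6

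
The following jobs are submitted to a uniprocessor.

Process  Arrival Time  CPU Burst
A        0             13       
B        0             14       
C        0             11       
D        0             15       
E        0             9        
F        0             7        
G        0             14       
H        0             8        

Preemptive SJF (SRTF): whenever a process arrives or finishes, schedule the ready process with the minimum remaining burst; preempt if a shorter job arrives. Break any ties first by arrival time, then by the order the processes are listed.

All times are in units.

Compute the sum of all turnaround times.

358

Timeline: | F 0-7 | H 7-15 | E 15-24 | C 24-35 | A 35-48 | B 48-62 | G 62-76 | D 76-91 |
Completion: A=48  B=62  C=35  D=91  E=24  F=7  G=76  H=15
Turnaround (C−A): A=48  B=62  C=35  D=91  E=24  F=7  G=76  H=15
Turnaround = completion − arrival: A=48, B=62, C=35, D=91, E=24, F=7, G=76, H=15
Total turnaround = 48 + 62 + 35 + 91 + 24 + 7 + 76 + 15 = 358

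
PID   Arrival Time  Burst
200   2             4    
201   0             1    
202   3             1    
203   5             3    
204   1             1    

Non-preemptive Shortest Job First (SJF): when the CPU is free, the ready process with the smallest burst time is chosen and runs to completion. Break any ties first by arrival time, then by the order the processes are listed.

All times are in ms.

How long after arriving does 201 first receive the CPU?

Gantt: | 201 0-1 | 204 1-2 | 200 2-6 | 202 6-7 | 203 7-10 |
Completion: 200=6  201=1  202=7  203=10  204=2
Response(201) = first start − arrival = 0 − 0 = 0

0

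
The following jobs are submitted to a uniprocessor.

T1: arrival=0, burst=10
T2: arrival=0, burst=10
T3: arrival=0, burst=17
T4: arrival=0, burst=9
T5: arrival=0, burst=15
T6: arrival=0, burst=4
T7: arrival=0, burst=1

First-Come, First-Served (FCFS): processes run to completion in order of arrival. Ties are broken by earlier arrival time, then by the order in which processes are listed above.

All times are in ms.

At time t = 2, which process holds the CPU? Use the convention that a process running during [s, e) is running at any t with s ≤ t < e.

T1

Gantt: | T1 0-10 | T2 10-20 | T3 20-37 | T4 37-46 | T5 46-61 | T6 61-65 | T7 65-66 |
Completion: T1=10  T2=20  T3=37  T4=46  T5=61  T6=65  T7=66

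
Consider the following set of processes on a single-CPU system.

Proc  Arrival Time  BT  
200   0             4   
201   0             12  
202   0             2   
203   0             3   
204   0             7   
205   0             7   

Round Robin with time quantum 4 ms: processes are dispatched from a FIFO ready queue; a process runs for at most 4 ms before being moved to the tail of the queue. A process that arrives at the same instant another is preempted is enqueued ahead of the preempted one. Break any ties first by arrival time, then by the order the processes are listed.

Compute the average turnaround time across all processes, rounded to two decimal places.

20.17

Schedule: | 200 0-4 | 201 4-8 | 202 8-10 | 203 10-13 | 204 13-17 | 205 17-21 | 201 21-25 | 204 25-28 | 205 28-31 | 201 31-35 |
Completion: 200=4  201=35  202=10  203=13  204=28  205=31
Turnaround times: 200=4, 201=35, 202=10, 203=13, 204=28, 205=31
Average turnaround = (4+35+10+13+28+31) / 6 = 121/6 = 20.17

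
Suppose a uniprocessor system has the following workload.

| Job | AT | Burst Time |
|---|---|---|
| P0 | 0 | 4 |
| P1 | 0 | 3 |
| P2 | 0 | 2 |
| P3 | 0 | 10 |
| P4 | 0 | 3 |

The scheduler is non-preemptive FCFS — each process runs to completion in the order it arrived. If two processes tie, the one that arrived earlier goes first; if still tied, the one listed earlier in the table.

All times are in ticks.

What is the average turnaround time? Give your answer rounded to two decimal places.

Schedule: | P0 0-4 | P1 4-7 | P2 7-9 | P3 9-19 | P4 19-22 |
Completion: P0=4  P1=7  P2=9  P3=19  P4=22
Turnaround times: P0=4, P1=7, P2=9, P3=19, P4=22
Average turnaround = (4+7+9+19+22) / 5 = 61/5 = 12.20

12.20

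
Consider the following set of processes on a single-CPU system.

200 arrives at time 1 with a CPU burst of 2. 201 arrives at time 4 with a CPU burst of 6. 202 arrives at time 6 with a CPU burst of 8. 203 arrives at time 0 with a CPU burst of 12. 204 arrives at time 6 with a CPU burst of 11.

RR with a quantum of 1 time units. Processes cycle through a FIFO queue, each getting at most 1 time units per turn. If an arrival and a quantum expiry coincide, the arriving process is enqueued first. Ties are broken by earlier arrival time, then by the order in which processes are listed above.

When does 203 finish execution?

36

Schedule: | 203 0-1 | 200 1-2 | 203 2-3 | 200 3-4 | 203 4-5 | 201 5-6 | 203 6-7 | 202 7-8 | 204 8-9 | 201 9-10 | 203 10-11 | 202 11-12 | 204 12-13 | 201 13-14 | 203 14-15 | 202 15-16 | 204 16-17 | 201 17-18 | 203 18-19 | 202 19-20 | 204 20-21 | 201 21-22 | 203 22-23 | 202 23-24 | 204 24-25 | 201 25-26 | 203 26-27 | 202 27-28 | 204 28-29 | 203 29-30 | 202 30-31 | 204 31-32 | 203 32-33 | 202 33-34 | 204 34-35 | 203 35-36 | 204 36-39 |
Completion: 200=4  201=26  202=34  203=36  204=39
Turnaround (C−A): 200=3  201=22  202=28  203=36  204=33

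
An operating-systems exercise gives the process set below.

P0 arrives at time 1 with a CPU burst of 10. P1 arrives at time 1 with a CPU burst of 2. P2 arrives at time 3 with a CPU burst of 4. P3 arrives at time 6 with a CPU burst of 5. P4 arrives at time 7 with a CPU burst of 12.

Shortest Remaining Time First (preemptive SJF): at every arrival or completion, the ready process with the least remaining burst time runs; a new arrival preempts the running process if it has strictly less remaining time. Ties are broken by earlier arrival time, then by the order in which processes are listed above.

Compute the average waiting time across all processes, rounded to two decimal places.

Schedule: | idle 0-1 | P1 1-3 | P2 3-7 | P3 7-12 | P0 12-22 | P4 22-34 |
Completion: P0=22  P1=3  P2=7  P3=12  P4=34
Turnaround (C−A): P0=21  P1=2  P2=4  P3=6  P4=27
Waiting times: P0=11, P1=0, P2=0, P3=1, P4=15
Average waiting = (11+0+0+1+15) / 5 = 27/5 = 5.40

5.40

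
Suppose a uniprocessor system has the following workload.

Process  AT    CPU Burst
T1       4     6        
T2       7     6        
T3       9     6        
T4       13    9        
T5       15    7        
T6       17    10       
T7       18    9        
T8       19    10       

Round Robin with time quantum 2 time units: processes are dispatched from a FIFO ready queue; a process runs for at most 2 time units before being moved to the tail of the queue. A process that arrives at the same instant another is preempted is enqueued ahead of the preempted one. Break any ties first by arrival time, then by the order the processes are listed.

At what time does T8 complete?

Gantt: | idle 0-4 | T1 4-8 | T2 8-10 | T1 10-12 | T3 12-14 | T2 14-16 | T4 16-18 | T3 18-20 | T5 20-22 | T2 22-24 | T6 24-26 | T7 26-28 | T4 28-30 | T8 30-32 | T3 32-34 | T5 34-36 | T6 36-38 | T7 38-40 | T4 40-42 | T8 42-44 | T5 44-46 | T6 46-48 | T7 48-50 | T4 50-52 | T8 52-54 | T5 54-55 | T6 55-57 | T7 57-59 | T4 59-60 | T8 60-62 | T6 62-64 | T7 64-65 | T8 65-67 |
Completion: T1=12  T2=24  T3=34  T4=60  T5=55  T6=64  T7=65  T8=67

67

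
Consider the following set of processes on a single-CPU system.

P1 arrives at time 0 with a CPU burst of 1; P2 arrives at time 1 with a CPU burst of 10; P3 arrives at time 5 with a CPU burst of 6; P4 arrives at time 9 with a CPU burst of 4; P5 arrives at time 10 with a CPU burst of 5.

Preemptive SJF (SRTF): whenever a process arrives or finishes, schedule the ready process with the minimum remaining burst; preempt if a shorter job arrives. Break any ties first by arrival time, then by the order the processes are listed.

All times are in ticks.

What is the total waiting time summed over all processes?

22

Schedule: | P1 0-1 | P2 1-11 | P4 11-15 | P5 15-20 | P3 20-26 |
Completion: P1=1  P2=11  P3=26  P4=15  P5=20
Turnaround (C−A): P1=1  P2=10  P3=21  P4=6  P5=10
Waiting = turnaround − burst: P1=0, P2=0, P3=15, P4=2, P5=5
Total waiting = 0 + 0 + 15 + 2 + 5 = 22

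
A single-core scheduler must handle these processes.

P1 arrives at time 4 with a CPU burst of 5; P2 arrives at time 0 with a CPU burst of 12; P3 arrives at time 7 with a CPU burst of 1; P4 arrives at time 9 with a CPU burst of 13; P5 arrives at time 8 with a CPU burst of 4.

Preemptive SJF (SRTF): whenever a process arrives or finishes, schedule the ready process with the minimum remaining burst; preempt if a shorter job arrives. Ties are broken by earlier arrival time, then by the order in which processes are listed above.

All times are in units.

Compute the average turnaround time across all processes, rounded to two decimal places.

Gantt: | P2 0-4 | P1 4-7 | P3 7-8 | P1 8-10 | P5 10-14 | P2 14-22 | P4 22-35 |
Completion: P1=10  P2=22  P3=8  P4=35  P5=14
Turnaround (C−A): P1=6  P2=22  P3=1  P4=26  P5=6
Turnaround times: P1=6, P2=22, P3=1, P4=26, P5=6
Average turnaround = (6+22+1+26+6) / 5 = 61/5 = 12.20

12.20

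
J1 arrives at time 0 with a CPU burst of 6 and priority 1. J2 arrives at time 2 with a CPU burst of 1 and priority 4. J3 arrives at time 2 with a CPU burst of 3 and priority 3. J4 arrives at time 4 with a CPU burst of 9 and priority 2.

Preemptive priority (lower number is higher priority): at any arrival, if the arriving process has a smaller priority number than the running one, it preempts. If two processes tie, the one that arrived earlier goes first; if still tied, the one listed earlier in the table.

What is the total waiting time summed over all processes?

31

Schedule: | J1 0-6 | J4 6-15 | J3 15-18 | J2 18-19 |
Completion: J1=6  J2=19  J3=18  J4=15
Waiting = turnaround − burst: J1=0, J2=16, J3=13, J4=2
Total waiting = 0 + 16 + 13 + 2 = 31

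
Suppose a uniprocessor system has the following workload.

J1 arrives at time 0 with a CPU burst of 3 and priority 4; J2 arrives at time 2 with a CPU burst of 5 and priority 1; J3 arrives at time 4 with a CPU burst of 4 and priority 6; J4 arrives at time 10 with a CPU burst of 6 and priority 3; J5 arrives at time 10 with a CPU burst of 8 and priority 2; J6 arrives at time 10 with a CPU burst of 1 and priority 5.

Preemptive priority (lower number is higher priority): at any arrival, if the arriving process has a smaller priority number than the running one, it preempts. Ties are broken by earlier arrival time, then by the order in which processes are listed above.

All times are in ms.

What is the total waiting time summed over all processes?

46

Schedule: | J1 0-2 | J2 2-7 | J1 7-8 | J3 8-10 | J5 10-18 | J4 18-24 | J6 24-25 | J3 25-27 |
Completion: J1=8  J2=7  J3=27  J4=24  J5=18  J6=25
Turnaround (C−A): J1=8  J2=5  J3=23  J4=14  J5=8  J6=15
Waiting = turnaround − burst: J1=5, J2=0, J3=19, J4=8, J5=0, J6=14
Total waiting = 5 + 0 + 19 + 8 + 0 + 14 = 46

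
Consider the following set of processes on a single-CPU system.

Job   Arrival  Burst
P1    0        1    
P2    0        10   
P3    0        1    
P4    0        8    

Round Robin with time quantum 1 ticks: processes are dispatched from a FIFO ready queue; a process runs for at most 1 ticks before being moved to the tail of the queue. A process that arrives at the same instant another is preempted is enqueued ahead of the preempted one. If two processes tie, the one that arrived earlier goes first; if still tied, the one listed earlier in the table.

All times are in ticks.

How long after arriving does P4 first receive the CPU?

3

Timeline: | P1 0-1 | P2 1-2 | P3 2-3 | P4 3-4 | P2 4-5 | P4 5-6 | P2 6-7 | P4 7-8 | P2 8-9 | P4 9-10 | P2 10-11 | P4 11-12 | P2 12-13 | P4 13-14 | P2 14-15 | P4 15-16 | P2 16-17 | P4 17-18 | P2 18-20 |
Completion: P1=1  P2=20  P3=3  P4=18
Response(P4) = first start − arrival = 3 − 0 = 3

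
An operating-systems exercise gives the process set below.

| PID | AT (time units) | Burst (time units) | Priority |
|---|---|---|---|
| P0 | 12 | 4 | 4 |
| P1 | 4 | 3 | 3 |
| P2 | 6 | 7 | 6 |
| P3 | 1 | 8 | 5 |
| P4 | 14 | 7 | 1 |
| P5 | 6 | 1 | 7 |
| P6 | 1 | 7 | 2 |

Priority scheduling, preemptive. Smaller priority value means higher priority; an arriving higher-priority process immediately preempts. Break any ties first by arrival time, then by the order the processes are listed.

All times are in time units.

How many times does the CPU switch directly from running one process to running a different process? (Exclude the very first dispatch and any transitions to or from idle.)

Gantt: | idle 0-1 | P6 1-8 | P1 8-11 | P3 11-12 | P0 12-14 | P4 14-21 | P0 21-23 | P3 23-30 | P2 30-37 | P5 37-38 |
Completion: P0=23  P1=11  P2=37  P3=30  P4=21  P5=38  P6=8
Turnaround (C−A): P0=11  P1=7  P2=31  P3=29  P4=7  P5=32  P6=7

8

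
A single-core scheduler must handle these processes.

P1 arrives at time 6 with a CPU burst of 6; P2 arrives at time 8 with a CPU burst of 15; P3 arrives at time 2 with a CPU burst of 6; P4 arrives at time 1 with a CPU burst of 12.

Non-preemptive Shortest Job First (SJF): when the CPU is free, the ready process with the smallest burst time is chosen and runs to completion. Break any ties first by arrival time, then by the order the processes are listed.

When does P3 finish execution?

19

Gantt: | idle 0-1 | P4 1-13 | P3 13-19 | P1 19-25 | P2 25-40 |
Completion: P1=25  P2=40  P3=19  P4=13
Turnaround (C−A): P1=19  P2=32  P3=17  P4=12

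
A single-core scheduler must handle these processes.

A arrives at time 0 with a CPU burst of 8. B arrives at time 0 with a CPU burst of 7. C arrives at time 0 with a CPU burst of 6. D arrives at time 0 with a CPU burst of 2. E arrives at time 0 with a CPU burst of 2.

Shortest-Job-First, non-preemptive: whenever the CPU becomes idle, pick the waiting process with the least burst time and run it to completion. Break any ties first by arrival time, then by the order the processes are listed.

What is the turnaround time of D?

Gantt: | D 0-2 | E 2-4 | C 4-10 | B 10-17 | A 17-25 |
Completion: A=25  B=17  C=10  D=2  E=4
Turnaround(D) = completion − arrival = 2 − 0 = 2

2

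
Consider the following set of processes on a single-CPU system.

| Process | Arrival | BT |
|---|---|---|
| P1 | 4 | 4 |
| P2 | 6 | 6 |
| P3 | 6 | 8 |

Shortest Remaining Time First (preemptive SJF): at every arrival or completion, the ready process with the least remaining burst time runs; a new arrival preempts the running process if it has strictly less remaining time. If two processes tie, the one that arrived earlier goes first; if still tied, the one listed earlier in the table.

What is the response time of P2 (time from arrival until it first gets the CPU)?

Timeline: | idle 0-4 | P1 4-8 | P2 8-14 | P3 14-22 |
Completion: P1=8  P2=14  P3=22
Turnaround (C−A): P1=4  P2=8  P3=16
Response(P2) = first start − arrival = 8 − 6 = 2

2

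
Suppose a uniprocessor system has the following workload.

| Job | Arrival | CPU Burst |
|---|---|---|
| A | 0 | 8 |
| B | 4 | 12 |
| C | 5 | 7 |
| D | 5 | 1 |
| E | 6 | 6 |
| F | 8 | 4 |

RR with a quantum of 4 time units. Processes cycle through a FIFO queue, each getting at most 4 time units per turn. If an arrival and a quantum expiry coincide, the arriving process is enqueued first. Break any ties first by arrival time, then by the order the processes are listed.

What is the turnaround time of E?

28

Timeline: | A 0-4 | B 4-8 | A 8-12 | C 12-16 | D 16-17 | E 17-21 | F 21-25 | B 25-29 | C 29-32 | E 32-34 | B 34-38 |
Completion: A=12  B=38  C=32  D=17  E=34  F=25
Turnaround (C−A): A=12  B=34  C=27  D=12  E=28  F=17
Turnaround(E) = completion − arrival = 34 − 6 = 28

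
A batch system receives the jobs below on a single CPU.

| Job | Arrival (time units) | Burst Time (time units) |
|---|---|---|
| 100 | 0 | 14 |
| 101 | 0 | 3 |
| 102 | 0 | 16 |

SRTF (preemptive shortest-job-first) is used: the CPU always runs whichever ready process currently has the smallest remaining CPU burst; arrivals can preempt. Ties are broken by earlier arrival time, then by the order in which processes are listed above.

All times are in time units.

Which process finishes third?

102

Schedule: | 101 0-3 | 100 3-17 | 102 17-33 |
Completion: 100=17  101=3  102=33
Finish order: 101 → 100 → 102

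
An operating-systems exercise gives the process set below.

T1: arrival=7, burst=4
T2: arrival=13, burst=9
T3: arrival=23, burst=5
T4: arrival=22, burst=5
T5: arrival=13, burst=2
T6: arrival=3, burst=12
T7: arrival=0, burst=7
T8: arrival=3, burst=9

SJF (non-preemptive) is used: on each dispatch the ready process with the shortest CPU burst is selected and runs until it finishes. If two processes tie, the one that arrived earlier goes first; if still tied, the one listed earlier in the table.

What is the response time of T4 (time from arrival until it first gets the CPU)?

Timeline: | T7 0-7 | T1 7-11 | T8 11-20 | T5 20-22 | T4 22-27 | T3 27-32 | T2 32-41 | T6 41-53 |
Completion: T1=11  T2=41  T3=32  T4=27  T5=22  T6=53  T7=7  T8=20
Response(T4) = first start − arrival = 22 − 22 = 0

0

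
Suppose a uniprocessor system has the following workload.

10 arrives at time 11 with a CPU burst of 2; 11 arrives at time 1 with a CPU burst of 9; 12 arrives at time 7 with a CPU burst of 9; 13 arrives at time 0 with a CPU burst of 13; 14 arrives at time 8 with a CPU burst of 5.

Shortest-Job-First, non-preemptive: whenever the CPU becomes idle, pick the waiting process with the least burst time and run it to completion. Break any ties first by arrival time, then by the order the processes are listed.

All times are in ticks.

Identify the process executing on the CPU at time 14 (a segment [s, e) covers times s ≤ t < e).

Gantt: | 13 0-13 | 10 13-15 | 14 15-20 | 11 20-29 | 12 29-38 |
Completion: 10=15  11=29  12=38  13=13  14=20

10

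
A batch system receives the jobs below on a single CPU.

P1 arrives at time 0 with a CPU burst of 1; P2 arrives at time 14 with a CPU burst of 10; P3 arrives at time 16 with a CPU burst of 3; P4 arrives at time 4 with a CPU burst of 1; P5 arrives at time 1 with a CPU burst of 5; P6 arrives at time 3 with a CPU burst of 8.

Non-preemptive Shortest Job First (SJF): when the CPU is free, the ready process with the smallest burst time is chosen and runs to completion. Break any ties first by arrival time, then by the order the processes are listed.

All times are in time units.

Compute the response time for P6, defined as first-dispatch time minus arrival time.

4

Timeline: | P1 0-1 | P5 1-6 | P4 6-7 | P6 7-15 | P2 15-25 | P3 25-28 |
Completion: P1=1  P2=25  P3=28  P4=7  P5=6  P6=15
Response(P6) = first start − arrival = 7 − 3 = 4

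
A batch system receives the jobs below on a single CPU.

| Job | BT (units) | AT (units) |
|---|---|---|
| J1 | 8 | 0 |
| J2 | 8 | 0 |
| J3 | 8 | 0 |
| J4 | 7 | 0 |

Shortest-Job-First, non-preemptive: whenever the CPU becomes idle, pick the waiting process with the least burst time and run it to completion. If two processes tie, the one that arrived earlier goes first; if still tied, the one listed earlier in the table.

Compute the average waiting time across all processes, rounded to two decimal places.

Gantt: | J4 0-7 | J1 7-15 | J2 15-23 | J3 23-31 |
Completion: J1=15  J2=23  J3=31  J4=7
Waiting times: J1=7, J2=15, J3=23, J4=0
Average waiting = (7+15+23+0) / 4 = 45/4 = 11.25

11.25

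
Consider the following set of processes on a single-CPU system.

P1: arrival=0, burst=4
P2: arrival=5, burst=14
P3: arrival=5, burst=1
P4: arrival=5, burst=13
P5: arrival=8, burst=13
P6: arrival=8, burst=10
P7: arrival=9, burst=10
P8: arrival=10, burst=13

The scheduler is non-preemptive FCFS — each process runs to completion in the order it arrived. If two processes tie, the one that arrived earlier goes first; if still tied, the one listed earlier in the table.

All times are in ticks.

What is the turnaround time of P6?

48

Schedule: | P1 0-4 | idle 4-5 | P2 5-19 | P3 19-20 | P4 20-33 | P5 33-46 | P6 46-56 | P7 56-66 | P8 66-79 |
Completion: P1=4  P2=19  P3=20  P4=33  P5=46  P6=56  P7=66  P8=79
Turnaround (C−A): P1=4  P2=14  P3=15  P4=28  P5=38  P6=48  P7=57  P8=69
Turnaround(P6) = completion − arrival = 56 − 8 = 48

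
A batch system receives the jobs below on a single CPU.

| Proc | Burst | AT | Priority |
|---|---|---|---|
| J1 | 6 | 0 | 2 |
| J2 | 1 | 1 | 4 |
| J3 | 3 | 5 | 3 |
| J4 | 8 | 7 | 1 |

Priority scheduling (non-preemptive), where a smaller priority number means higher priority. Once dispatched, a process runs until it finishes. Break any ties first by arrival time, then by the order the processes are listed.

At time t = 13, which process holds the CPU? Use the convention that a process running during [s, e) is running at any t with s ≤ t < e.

J4

Schedule: | J1 0-6 | J3 6-9 | J4 9-17 | J2 17-18 |
Completion: J1=6  J2=18  J3=9  J4=17
Turnaround (C−A): J1=6  J2=17  J3=4  J4=10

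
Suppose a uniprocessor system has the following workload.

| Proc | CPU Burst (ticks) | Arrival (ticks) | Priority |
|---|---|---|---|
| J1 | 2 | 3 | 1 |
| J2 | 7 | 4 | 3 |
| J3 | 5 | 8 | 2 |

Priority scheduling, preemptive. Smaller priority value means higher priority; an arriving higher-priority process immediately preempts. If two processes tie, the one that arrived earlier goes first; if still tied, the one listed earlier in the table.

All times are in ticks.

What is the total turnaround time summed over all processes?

20

Gantt: | idle 0-3 | J1 3-5 | J2 5-8 | J3 8-13 | J2 13-17 |
Completion: J1=5  J2=17  J3=13
Turnaround (C−A): J1=2  J2=13  J3=5
Turnaround = completion − arrival: J1=2, J2=13, J3=5
Total turnaround = 2 + 13 + 5 = 20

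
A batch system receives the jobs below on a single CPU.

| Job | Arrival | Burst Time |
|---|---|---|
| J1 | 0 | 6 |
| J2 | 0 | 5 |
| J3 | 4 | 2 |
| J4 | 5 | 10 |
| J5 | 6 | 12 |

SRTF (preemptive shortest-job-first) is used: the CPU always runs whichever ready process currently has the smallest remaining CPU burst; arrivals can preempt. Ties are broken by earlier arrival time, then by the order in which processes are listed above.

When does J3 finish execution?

7

Timeline: | J2 0-5 | J3 5-7 | J1 7-13 | J4 13-23 | J5 23-35 |
Completion: J1=13  J2=5  J3=7  J4=23  J5=35
Turnaround (C−A): J1=13  J2=5  J3=3  J4=18  J5=29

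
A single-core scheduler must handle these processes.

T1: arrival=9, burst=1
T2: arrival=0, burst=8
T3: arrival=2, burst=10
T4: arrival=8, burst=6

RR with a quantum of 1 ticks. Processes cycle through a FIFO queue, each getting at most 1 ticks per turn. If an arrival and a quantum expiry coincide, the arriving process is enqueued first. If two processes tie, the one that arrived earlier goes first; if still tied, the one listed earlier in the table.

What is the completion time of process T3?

Timeline: | T2 0-2 | T3 2-3 | T2 3-4 | T3 4-5 | T2 5-6 | T3 6-7 | T2 7-8 | T3 8-9 | T4 9-10 | T2 10-11 | T1 11-12 | T3 12-13 | T4 13-14 | T2 14-15 | T3 15-16 | T4 16-17 | T2 17-18 | T3 18-19 | T4 19-20 | T3 20-21 | T4 21-22 | T3 22-23 | T4 23-24 | T3 24-25 |
Completion: T1=12  T2=18  T3=25  T4=24
Turnaround (C−A): T1=3  T2=18  T3=23  T4=16

25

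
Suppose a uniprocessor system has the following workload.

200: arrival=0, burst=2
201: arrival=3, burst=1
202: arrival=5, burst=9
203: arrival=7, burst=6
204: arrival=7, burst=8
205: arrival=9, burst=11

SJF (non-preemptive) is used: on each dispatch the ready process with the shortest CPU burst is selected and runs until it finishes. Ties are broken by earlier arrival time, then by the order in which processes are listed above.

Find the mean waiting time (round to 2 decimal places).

Schedule: | 200 0-2 | idle 2-3 | 201 3-4 | idle 4-5 | 202 5-14 | 203 14-20 | 204 20-28 | 205 28-39 |
Completion: 200=2  201=4  202=14  203=20  204=28  205=39
Turnaround (C−A): 200=2  201=1  202=9  203=13  204=21  205=30
Waiting times: 200=0, 201=0, 202=0, 203=7, 204=13, 205=19
Average waiting = (0+0+0+7+13+19) / 6 = 39/6 = 6.50

6.50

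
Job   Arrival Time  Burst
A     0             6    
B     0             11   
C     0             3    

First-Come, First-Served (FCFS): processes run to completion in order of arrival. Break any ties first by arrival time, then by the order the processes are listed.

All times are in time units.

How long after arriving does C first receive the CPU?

Schedule: | A 0-6 | B 6-17 | C 17-20 |
Completion: A=6  B=17  C=20
Turnaround (C−A): A=6  B=17  C=20
Response(C) = first start − arrival = 17 − 0 = 17

17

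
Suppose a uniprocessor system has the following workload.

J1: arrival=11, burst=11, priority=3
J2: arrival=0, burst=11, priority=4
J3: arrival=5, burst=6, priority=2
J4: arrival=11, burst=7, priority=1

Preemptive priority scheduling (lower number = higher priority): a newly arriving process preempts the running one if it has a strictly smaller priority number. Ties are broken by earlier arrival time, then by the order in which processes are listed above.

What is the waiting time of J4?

Schedule: | J2 0-5 | J3 5-11 | J4 11-18 | J1 18-29 | J2 29-35 |
Completion: J1=29  J2=35  J3=11  J4=18
Turnaround (C−A): J1=18  J2=35  J3=6  J4=7
Waiting(J4) = turnaround − burst = 7 − 7 = 0

0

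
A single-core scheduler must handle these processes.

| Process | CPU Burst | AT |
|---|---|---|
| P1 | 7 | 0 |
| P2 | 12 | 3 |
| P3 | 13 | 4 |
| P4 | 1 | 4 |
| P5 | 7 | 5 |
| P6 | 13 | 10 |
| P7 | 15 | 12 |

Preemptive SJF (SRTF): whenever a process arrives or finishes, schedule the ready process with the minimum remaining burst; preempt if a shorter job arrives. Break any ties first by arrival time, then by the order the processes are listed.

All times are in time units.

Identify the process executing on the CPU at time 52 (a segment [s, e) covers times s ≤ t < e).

P6

Gantt: | P1 0-4 | P4 4-5 | P1 5-8 | P5 8-15 | P2 15-27 | P3 27-40 | P6 40-53 | P7 53-68 |
Completion: P1=8  P2=27  P3=40  P4=5  P5=15  P6=53  P7=68
Turnaround (C−A): P1=8  P2=24  P3=36  P4=1  P5=10  P6=43  P7=56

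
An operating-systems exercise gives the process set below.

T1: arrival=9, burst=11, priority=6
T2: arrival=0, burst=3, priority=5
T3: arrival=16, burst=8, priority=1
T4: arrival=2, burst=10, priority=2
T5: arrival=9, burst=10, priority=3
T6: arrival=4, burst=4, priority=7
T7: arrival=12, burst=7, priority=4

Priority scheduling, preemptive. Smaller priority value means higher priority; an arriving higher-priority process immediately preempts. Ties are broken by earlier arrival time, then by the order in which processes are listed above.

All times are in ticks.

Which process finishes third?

Schedule: | T2 0-2 | T4 2-12 | T5 12-16 | T3 16-24 | T5 24-30 | T7 30-37 | T2 37-38 | T1 38-49 | T6 49-53 |
Completion: T1=49  T2=38  T3=24  T4=12  T5=30  T6=53  T7=37
Turnaround (C−A): T1=40  T2=38  T3=8  T4=10  T5=21  T6=49  T7=25
Finish order: T4 → T3 → T5 → T7 → T2 → T1 → T6

T5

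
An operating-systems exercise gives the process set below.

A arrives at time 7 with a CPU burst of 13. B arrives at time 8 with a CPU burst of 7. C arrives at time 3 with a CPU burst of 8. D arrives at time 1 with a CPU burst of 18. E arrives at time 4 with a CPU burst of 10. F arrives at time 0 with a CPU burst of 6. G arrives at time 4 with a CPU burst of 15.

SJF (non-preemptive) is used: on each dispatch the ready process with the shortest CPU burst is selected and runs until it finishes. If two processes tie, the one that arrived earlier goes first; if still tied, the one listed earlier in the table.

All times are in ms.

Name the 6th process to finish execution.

G

Timeline: | F 0-6 | C 6-14 | B 14-21 | E 21-31 | A 31-44 | G 44-59 | D 59-77 |
Completion: A=44  B=21  C=14  D=77  E=31  F=6  G=59
Turnaround (C−A): A=37  B=13  C=11  D=76  E=27  F=6  G=55
Finish order: F → C → B → E → A → G → D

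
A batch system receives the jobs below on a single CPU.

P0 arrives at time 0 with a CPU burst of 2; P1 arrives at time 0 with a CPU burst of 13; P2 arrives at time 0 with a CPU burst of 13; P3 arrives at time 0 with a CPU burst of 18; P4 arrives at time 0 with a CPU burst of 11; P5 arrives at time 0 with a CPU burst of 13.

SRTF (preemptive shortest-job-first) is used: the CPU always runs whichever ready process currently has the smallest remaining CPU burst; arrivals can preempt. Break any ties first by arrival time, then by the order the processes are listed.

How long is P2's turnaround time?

39

Schedule: | P0 0-2 | P4 2-13 | P1 13-26 | P2 26-39 | P5 39-52 | P3 52-70 |
Completion: P0=2  P1=26  P2=39  P3=70  P4=13  P5=52
Turnaround (C−A): P0=2  P1=26  P2=39  P3=70  P4=13  P5=52
Turnaround(P2) = completion − arrival = 39 − 0 = 39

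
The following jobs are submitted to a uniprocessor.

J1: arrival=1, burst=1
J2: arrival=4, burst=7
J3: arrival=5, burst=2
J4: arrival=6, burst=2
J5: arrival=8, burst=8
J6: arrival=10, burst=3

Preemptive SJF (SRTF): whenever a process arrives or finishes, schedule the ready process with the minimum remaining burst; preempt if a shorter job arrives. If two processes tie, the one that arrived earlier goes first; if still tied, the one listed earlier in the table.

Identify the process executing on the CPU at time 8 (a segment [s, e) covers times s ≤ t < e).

J4

Gantt: | idle 0-1 | J1 1-2 | idle 2-4 | J2 4-5 | J3 5-7 | J4 7-9 | J2 9-10 | J6 10-13 | J2 13-18 | J5 18-26 |
Completion: J1=2  J2=18  J3=7  J4=9  J5=26  J6=13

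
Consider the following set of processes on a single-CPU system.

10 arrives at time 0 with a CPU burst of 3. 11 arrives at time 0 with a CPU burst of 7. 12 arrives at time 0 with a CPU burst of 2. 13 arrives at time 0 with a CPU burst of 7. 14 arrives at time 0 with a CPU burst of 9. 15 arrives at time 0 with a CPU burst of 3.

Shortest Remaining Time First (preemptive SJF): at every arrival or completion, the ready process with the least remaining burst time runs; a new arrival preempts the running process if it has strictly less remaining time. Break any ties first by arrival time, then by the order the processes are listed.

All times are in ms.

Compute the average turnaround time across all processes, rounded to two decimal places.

Gantt: | 12 0-2 | 10 2-5 | 15 5-8 | 11 8-15 | 13 15-22 | 14 22-31 |
Completion: 10=5  11=15  12=2  13=22  14=31  15=8
Turnaround (C−A): 10=5  11=15  12=2  13=22  14=31  15=8
Turnaround times: 10=5, 11=15, 12=2, 13=22, 14=31, 15=8
Average turnaround = (5+15+2+22+31+8) / 6 = 83/6 = 13.83

13.83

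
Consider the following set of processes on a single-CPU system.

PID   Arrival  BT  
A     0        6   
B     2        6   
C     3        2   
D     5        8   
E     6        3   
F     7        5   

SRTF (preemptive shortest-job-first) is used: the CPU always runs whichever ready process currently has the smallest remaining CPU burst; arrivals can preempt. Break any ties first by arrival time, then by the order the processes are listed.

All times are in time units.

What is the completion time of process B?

22

Gantt: | A 0-3 | C 3-5 | A 5-8 | E 8-11 | F 11-16 | B 16-22 | D 22-30 |
Completion: A=8  B=22  C=5  D=30  E=11  F=16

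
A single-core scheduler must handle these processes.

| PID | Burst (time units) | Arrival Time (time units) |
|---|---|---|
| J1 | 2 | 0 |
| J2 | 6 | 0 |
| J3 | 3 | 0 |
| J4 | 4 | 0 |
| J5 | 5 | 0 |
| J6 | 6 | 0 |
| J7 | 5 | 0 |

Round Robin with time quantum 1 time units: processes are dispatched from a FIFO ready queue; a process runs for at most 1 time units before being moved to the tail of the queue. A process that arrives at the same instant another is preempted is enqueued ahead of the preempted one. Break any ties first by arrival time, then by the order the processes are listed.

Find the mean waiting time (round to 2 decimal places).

18.86

Schedule: | J1 0-1 | J2 1-2 | J3 2-3 | J4 3-4 | J5 4-5 | J6 5-6 | J7 6-7 | J1 7-8 | J2 8-9 | J3 9-10 | J4 10-11 | J5 11-12 | J6 12-13 | J7 13-14 | J2 14-15 | J3 15-16 | J4 16-17 | J5 17-18 | J6 18-19 | J7 19-20 | J2 20-21 | J4 21-22 | J5 22-23 | J6 23-24 | J7 24-25 | J2 25-26 | J5 26-27 | J6 27-28 | J7 28-29 | J2 29-30 | J6 30-31 |
Completion: J1=8  J2=30  J3=16  J4=22  J5=27  J6=31  J7=29
Turnaround (C−A): J1=8  J2=30  J3=16  J4=22  J5=27  J6=31  J7=29
Waiting times: J1=6, J2=24, J3=13, J4=18, J5=22, J6=25, J7=24
Average waiting = (6+24+13+18+22+25+24) / 7 = 132/7 = 18.86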